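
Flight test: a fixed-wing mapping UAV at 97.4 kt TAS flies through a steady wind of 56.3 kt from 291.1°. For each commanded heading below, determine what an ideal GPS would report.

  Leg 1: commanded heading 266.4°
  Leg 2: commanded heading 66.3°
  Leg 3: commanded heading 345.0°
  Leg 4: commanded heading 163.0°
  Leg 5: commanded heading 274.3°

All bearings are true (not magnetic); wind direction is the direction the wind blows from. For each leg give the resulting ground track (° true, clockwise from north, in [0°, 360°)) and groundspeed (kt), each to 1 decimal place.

Leg 1: track=239.4°, groundspeed=51.9 kt
Leg 2: track=82.4°, groundspeed=143.0 kt
Leg 3: track=20.3°, groundspeed=78.7 kt
Leg 4: track=144.5°, groundspeed=139.4 kt
Leg 5: track=253.8°, groundspeed=46.4 kt

Leg 1: heading 266.4°; drift -27.0° → track 239.4°, groundspeed 51.9 kt
Leg 2: heading 66.3°; drift +16.1° → track 82.4°, groundspeed 143.0 kt
Leg 3: heading 345.0°; drift +35.3° → track 20.3°, groundspeed 78.7 kt
Leg 4: heading 163.0°; drift -18.5° → track 144.5°, groundspeed 139.4 kt
Leg 5: heading 274.3°; drift -20.5° → track 253.8°, groundspeed 46.4 kt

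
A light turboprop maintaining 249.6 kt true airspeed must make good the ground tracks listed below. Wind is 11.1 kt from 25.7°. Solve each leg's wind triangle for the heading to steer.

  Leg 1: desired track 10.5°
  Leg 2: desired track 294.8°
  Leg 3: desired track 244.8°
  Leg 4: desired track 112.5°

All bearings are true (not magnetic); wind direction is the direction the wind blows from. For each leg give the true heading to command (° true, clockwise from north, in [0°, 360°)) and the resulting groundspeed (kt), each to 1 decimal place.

Leg 1: desired track 10.5°; wind correction +0.7° → command heading 11.2°, groundspeed 238.9 kt
Leg 2: desired track 294.8°; wind correction +2.5° → command heading 297.3°, groundspeed 249.5 kt
Leg 3: desired track 244.8°; wind correction +1.6° → command heading 246.4°, groundspeed 258.1 kt
Leg 4: desired track 112.5°; wind correction -2.5° → command heading 110.0°, groundspeed 248.7 kt

Leg 1: heading=11.2°, groundspeed=238.9 kt
Leg 2: heading=297.3°, groundspeed=249.5 kt
Leg 3: heading=246.4°, groundspeed=258.1 kt
Leg 4: heading=110.0°, groundspeed=248.7 kt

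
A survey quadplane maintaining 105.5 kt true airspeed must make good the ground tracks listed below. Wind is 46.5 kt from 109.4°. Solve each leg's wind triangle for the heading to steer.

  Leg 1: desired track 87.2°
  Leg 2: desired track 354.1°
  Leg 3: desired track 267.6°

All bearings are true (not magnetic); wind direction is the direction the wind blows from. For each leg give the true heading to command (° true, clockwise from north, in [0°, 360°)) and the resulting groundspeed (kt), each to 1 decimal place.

Leg 1: desired track 87.2°; wind correction +9.6° → command heading 96.8°, groundspeed 61.0 kt
Leg 2: desired track 354.1°; wind correction +23.5° → command heading 17.6°, groundspeed 116.6 kt
Leg 3: desired track 267.6°; wind correction -9.4° → command heading 258.2°, groundspeed 147.3 kt

Leg 1: heading=96.8°, groundspeed=61.0 kt
Leg 2: heading=17.6°, groundspeed=116.6 kt
Leg 3: heading=258.2°, groundspeed=147.3 kt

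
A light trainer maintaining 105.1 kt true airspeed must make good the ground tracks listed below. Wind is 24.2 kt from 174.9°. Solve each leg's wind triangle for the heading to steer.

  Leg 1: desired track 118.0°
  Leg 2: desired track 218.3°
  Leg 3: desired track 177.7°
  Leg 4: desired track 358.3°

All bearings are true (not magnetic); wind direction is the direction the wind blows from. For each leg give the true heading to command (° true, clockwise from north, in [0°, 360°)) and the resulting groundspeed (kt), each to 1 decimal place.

Leg 1: heading=129.1°, groundspeed=89.9 kt
Leg 2: heading=209.2°, groundspeed=86.2 kt
Leg 3: heading=177.1°, groundspeed=80.9 kt
Leg 4: heading=359.1°, groundspeed=129.2 kt

Leg 1: desired track 118.0°; wind correction +11.1° → command heading 129.1°, groundspeed 89.9 kt
Leg 2: desired track 218.3°; wind correction -9.1° → command heading 209.2°, groundspeed 86.2 kt
Leg 3: desired track 177.7°; wind correction -0.6° → command heading 177.1°, groundspeed 80.9 kt
Leg 4: desired track 358.3°; wind correction +0.8° → command heading 359.1°, groundspeed 129.2 kt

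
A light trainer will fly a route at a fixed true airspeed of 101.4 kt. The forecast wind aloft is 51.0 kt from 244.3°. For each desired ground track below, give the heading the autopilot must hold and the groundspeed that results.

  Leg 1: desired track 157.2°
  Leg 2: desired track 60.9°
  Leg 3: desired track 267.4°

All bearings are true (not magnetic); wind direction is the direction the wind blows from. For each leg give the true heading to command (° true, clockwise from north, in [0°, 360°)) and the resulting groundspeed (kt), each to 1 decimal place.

Leg 1: desired track 157.2°; wind correction +30.2° → command heading 187.4°, groundspeed 85.1 kt
Leg 2: desired track 60.9°; wind correction -1.7° → command heading 59.2°, groundspeed 152.3 kt
Leg 3: desired track 267.4°; wind correction -11.4° → command heading 256.0°, groundspeed 52.5 kt

Leg 1: heading=187.4°, groundspeed=85.1 kt
Leg 2: heading=59.2°, groundspeed=152.3 kt
Leg 3: heading=256.0°, groundspeed=52.5 kt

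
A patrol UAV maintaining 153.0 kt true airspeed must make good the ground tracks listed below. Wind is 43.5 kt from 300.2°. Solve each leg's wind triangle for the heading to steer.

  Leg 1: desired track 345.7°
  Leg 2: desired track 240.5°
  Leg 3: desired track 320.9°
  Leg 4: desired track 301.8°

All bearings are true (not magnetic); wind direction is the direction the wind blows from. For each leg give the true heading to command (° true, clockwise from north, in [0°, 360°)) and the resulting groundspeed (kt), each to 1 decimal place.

Leg 1: heading=334.0°, groundspeed=119.3 kt
Leg 2: heading=254.7°, groundspeed=126.4 kt
Leg 3: heading=315.1°, groundspeed=111.5 kt
Leg 4: heading=301.3°, groundspeed=109.5 kt

Leg 1: desired track 345.7°; wind correction -11.7° → command heading 334.0°, groundspeed 119.3 kt
Leg 2: desired track 240.5°; wind correction +14.2° → command heading 254.7°, groundspeed 126.4 kt
Leg 3: desired track 320.9°; wind correction -5.8° → command heading 315.1°, groundspeed 111.5 kt
Leg 4: desired track 301.8°; wind correction -0.5° → command heading 301.3°, groundspeed 109.5 kt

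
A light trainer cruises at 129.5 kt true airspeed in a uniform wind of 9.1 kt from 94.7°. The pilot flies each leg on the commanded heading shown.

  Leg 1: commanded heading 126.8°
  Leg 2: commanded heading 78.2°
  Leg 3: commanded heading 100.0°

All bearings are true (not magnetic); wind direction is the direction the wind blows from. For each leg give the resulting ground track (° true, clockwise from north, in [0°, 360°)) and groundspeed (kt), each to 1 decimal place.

Leg 1: heading 126.8°; drift +2.3° → track 129.1°, groundspeed 121.9 kt
Leg 2: heading 78.2°; drift -1.2° → track 77.0°, groundspeed 120.8 kt
Leg 3: heading 100.0°; drift +0.4° → track 100.4°, groundspeed 120.4 kt

Leg 1: track=129.1°, groundspeed=121.9 kt
Leg 2: track=77.0°, groundspeed=120.8 kt
Leg 3: track=100.4°, groundspeed=120.4 kt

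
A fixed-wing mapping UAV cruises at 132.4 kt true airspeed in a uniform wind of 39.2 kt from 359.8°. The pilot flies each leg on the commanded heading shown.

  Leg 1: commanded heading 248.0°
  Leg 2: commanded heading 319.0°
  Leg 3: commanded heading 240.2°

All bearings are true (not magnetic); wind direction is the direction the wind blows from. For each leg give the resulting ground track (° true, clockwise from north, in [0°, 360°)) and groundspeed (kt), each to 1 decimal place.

Leg 1: heading 248.0°; drift -13.9° → track 234.1°, groundspeed 151.4 kt
Leg 2: heading 319.0°; drift -14.0° → track 305.0°, groundspeed 105.9 kt
Leg 3: heading 240.2°; drift -12.7° → track 227.5°, groundspeed 155.5 kt

Leg 1: track=234.1°, groundspeed=151.4 kt
Leg 2: track=305.0°, groundspeed=105.9 kt
Leg 3: track=227.5°, groundspeed=155.5 kt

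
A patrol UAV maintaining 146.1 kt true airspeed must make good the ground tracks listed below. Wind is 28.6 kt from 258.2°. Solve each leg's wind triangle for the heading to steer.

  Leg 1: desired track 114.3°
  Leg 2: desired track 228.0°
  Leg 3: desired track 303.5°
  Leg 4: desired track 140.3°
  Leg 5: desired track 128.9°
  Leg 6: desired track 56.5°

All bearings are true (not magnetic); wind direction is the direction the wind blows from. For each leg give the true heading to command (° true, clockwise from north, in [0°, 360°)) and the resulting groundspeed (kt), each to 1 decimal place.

Leg 1: heading=120.9°, groundspeed=168.2 kt
Leg 2: heading=233.7°, groundspeed=120.7 kt
Leg 3: heading=295.5°, groundspeed=124.6 kt
Leg 4: heading=150.3°, groundspeed=157.3 kt
Leg 5: heading=137.6°, groundspeed=162.5 kt
Leg 6: heading=52.3°, groundspeed=172.3 kt

Leg 1: desired track 114.3°; wind correction +6.6° → command heading 120.9°, groundspeed 168.2 kt
Leg 2: desired track 228.0°; wind correction +5.7° → command heading 233.7°, groundspeed 120.7 kt
Leg 3: desired track 303.5°; wind correction -8.0° → command heading 295.5°, groundspeed 124.6 kt
Leg 4: desired track 140.3°; wind correction +10.0° → command heading 150.3°, groundspeed 157.3 kt
Leg 5: desired track 128.9°; wind correction +8.7° → command heading 137.6°, groundspeed 162.5 kt
Leg 6: desired track 56.5°; wind correction -4.2° → command heading 52.3°, groundspeed 172.3 kt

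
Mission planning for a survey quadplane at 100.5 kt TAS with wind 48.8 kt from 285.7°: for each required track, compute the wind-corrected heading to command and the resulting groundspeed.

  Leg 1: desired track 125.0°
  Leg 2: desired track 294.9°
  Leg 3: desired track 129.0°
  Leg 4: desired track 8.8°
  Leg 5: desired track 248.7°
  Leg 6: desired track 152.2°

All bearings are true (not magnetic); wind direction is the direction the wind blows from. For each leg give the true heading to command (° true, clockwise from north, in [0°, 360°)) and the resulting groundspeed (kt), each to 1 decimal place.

Leg 1: desired track 125.0°; wind correction +9.2° → command heading 134.2°, groundspeed 145.3 kt
Leg 2: desired track 294.9°; wind correction -4.5° → command heading 290.4°, groundspeed 52.0 kt
Leg 3: desired track 129.0°; wind correction +11.1° → command heading 140.1°, groundspeed 143.4 kt
Leg 4: desired track 8.8°; wind correction -28.8° → command heading 340.0°, groundspeed 82.2 kt
Leg 5: desired track 248.7°; wind correction +17.0° → command heading 265.7°, groundspeed 57.1 kt
Leg 6: desired track 152.2°; wind correction +20.6° → command heading 172.8°, groundspeed 127.7 kt

Leg 1: heading=134.2°, groundspeed=145.3 kt
Leg 2: heading=290.4°, groundspeed=52.0 kt
Leg 3: heading=140.1°, groundspeed=143.4 kt
Leg 4: heading=340.0°, groundspeed=82.2 kt
Leg 5: heading=265.7°, groundspeed=57.1 kt
Leg 6: heading=172.8°, groundspeed=127.7 kt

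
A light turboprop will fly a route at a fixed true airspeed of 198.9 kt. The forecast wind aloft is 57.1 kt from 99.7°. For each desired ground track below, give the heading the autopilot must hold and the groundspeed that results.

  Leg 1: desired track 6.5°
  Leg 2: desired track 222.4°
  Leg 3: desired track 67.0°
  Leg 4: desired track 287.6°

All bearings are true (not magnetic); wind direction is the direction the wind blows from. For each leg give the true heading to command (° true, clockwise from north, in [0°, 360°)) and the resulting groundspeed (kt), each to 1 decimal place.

Leg 1: heading=23.2°, groundspeed=193.7 kt
Leg 2: heading=208.4°, groundspeed=223.9 kt
Leg 3: heading=75.9°, groundspeed=148.4 kt
Leg 4: heading=289.9°, groundspeed=255.3 kt

Leg 1: desired track 6.5°; wind correction +16.7° → command heading 23.2°, groundspeed 193.7 kt
Leg 2: desired track 222.4°; wind correction -14.0° → command heading 208.4°, groundspeed 223.9 kt
Leg 3: desired track 67.0°; wind correction +8.9° → command heading 75.9°, groundspeed 148.4 kt
Leg 4: desired track 287.6°; wind correction +2.3° → command heading 289.9°, groundspeed 255.3 kt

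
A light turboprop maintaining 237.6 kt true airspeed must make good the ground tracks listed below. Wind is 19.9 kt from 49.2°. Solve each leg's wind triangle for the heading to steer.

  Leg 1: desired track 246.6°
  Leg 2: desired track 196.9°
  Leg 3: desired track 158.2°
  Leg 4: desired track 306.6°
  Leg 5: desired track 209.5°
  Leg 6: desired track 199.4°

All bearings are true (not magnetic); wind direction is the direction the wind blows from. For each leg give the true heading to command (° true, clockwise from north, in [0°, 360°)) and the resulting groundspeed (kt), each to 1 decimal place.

Leg 1: heading=248.0°, groundspeed=256.5 kt
Leg 2: heading=194.3°, groundspeed=254.2 kt
Leg 3: heading=153.7°, groundspeed=243.3 kt
Leg 4: heading=311.3°, groundspeed=241.1 kt
Leg 5: heading=207.9°, groundspeed=256.2 kt
Leg 6: heading=197.0°, groundspeed=254.7 kt

Leg 1: desired track 246.6°; wind correction +1.4° → command heading 248.0°, groundspeed 256.5 kt
Leg 2: desired track 196.9°; wind correction -2.6° → command heading 194.3°, groundspeed 254.2 kt
Leg 3: desired track 158.2°; wind correction -4.5° → command heading 153.7°, groundspeed 243.3 kt
Leg 4: desired track 306.6°; wind correction +4.7° → command heading 311.3°, groundspeed 241.1 kt
Leg 5: desired track 209.5°; wind correction -1.6° → command heading 207.9°, groundspeed 256.2 kt
Leg 6: desired track 199.4°; wind correction -2.4° → command heading 197.0°, groundspeed 254.7 kt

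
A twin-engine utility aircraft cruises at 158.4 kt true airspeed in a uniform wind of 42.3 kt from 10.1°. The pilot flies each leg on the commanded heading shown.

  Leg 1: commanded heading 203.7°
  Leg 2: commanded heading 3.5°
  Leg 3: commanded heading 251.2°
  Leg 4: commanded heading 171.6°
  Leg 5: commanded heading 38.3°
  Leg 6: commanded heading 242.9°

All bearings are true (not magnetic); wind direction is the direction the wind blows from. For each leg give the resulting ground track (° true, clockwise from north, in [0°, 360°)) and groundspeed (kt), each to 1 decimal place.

Leg 1: track=200.8°, groundspeed=199.8 kt
Leg 2: track=1.1°, groundspeed=116.5 kt
Leg 3: track=239.5°, groundspeed=182.6 kt
Leg 4: track=175.5°, groundspeed=199.0 kt
Leg 5: track=47.7°, groundspeed=122.8 kt
Leg 6: track=232.5°, groundspeed=187.0 kt

Leg 1: heading 203.7°; drift -2.9° → track 200.8°, groundspeed 199.8 kt
Leg 2: heading 3.5°; drift -2.4° → track 1.1°, groundspeed 116.5 kt
Leg 3: heading 251.2°; drift -11.7° → track 239.5°, groundspeed 182.6 kt
Leg 4: heading 171.6°; drift +3.9° → track 175.5°, groundspeed 199.0 kt
Leg 5: heading 38.3°; drift +9.4° → track 47.7°, groundspeed 122.8 kt
Leg 6: heading 242.9°; drift -10.4° → track 232.5°, groundspeed 187.0 kt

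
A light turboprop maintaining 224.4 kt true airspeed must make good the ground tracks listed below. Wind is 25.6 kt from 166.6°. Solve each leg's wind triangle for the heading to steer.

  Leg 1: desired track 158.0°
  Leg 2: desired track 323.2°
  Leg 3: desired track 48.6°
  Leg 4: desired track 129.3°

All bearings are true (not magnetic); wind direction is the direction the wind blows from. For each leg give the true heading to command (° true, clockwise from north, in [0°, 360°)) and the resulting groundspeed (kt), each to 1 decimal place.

Leg 1: desired track 158.0°; wind correction +1.0° → command heading 159.0°, groundspeed 199.1 kt
Leg 2: desired track 323.2°; wind correction -2.6° → command heading 320.6°, groundspeed 247.7 kt
Leg 3: desired track 48.6°; wind correction +5.8° → command heading 54.4°, groundspeed 235.3 kt
Leg 4: desired track 129.3°; wind correction +4.0° → command heading 133.3°, groundspeed 203.5 kt

Leg 1: heading=159.0°, groundspeed=199.1 kt
Leg 2: heading=320.6°, groundspeed=247.7 kt
Leg 3: heading=54.4°, groundspeed=235.3 kt
Leg 4: heading=133.3°, groundspeed=203.5 kt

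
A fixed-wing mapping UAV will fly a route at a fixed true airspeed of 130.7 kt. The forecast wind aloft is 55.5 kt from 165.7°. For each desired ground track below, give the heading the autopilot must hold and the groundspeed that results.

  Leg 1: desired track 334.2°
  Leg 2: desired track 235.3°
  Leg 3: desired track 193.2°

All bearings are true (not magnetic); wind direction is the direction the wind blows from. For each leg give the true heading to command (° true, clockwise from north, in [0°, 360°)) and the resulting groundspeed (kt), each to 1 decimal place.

Leg 1: desired track 334.2°; wind correction -4.9° → command heading 329.3°, groundspeed 184.6 kt
Leg 2: desired track 235.3°; wind correction -23.5° → command heading 211.8°, groundspeed 100.6 kt
Leg 3: desired track 193.2°; wind correction -11.3° → command heading 181.9°, groundspeed 78.9 kt

Leg 1: heading=329.3°, groundspeed=184.6 kt
Leg 2: heading=211.8°, groundspeed=100.6 kt
Leg 3: heading=181.9°, groundspeed=78.9 kt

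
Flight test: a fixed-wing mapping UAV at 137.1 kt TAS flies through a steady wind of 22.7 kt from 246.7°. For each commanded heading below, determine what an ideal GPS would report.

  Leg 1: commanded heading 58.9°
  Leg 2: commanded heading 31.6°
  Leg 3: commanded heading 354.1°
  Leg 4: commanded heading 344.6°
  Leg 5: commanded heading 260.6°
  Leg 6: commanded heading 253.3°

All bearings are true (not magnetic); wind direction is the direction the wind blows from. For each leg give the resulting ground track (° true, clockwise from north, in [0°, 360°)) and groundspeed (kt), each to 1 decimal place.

Leg 1: track=60.0°, groundspeed=159.6 kt
Leg 2: track=36.4°, groundspeed=156.2 kt
Leg 3: track=2.7°, groundspeed=145.5 kt
Leg 4: track=353.7°, groundspeed=142.0 kt
Leg 5: track=263.3°, groundspeed=115.2 kt
Leg 6: track=254.6°, groundspeed=114.6 kt

Leg 1: heading 58.9°; drift +1.1° → track 60.0°, groundspeed 159.6 kt
Leg 2: heading 31.6°; drift +4.8° → track 36.4°, groundspeed 156.2 kt
Leg 3: heading 354.1°; drift +8.6° → track 2.7°, groundspeed 145.5 kt
Leg 4: heading 344.6°; drift +9.1° → track 353.7°, groundspeed 142.0 kt
Leg 5: heading 260.6°; drift +2.7° → track 263.3°, groundspeed 115.2 kt
Leg 6: heading 253.3°; drift +1.3° → track 254.6°, groundspeed 114.6 kt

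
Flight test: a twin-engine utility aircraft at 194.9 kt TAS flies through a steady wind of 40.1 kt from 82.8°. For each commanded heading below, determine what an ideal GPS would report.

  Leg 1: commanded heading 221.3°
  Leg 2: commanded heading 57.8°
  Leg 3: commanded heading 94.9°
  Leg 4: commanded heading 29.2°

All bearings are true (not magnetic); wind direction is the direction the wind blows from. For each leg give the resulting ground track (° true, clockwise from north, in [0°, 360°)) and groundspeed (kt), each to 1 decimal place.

Leg 1: track=228.0°, groundspeed=226.5 kt
Leg 2: track=51.7°, groundspeed=159.5 kt
Leg 3: track=98.0°, groundspeed=155.9 kt
Leg 4: track=18.5°, groundspeed=174.1 kt

Leg 1: heading 221.3°; drift +6.7° → track 228.0°, groundspeed 226.5 kt
Leg 2: heading 57.8°; drift -6.1° → track 51.7°, groundspeed 159.5 kt
Leg 3: heading 94.9°; drift +3.1° → track 98.0°, groundspeed 155.9 kt
Leg 4: heading 29.2°; drift -10.7° → track 18.5°, groundspeed 174.1 kt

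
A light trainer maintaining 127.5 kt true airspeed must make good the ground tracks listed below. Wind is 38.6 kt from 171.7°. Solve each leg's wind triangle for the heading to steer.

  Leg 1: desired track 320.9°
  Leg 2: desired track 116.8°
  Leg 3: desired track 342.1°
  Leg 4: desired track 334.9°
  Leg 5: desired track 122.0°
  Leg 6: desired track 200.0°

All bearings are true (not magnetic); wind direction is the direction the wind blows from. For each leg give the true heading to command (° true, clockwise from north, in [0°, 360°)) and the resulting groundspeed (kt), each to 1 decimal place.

Leg 1: desired track 320.9°; wind correction -8.9° → command heading 312.0°, groundspeed 159.1 kt
Leg 2: desired track 116.8°; wind correction +14.3° → command heading 131.1°, groundspeed 101.3 kt
Leg 3: desired track 342.1°; wind correction -2.9° → command heading 339.2°, groundspeed 165.4 kt
Leg 4: desired track 334.9°; wind correction -5.0° → command heading 329.9°, groundspeed 164.0 kt
Leg 5: desired track 122.0°; wind correction +13.3° → command heading 135.3°, groundspeed 99.1 kt
Leg 6: desired track 200.0°; wind correction -8.3° → command heading 191.7°, groundspeed 92.2 kt

Leg 1: heading=312.0°, groundspeed=159.1 kt
Leg 2: heading=131.1°, groundspeed=101.3 kt
Leg 3: heading=339.2°, groundspeed=165.4 kt
Leg 4: heading=329.9°, groundspeed=164.0 kt
Leg 5: heading=135.3°, groundspeed=99.1 kt
Leg 6: heading=191.7°, groundspeed=92.2 kt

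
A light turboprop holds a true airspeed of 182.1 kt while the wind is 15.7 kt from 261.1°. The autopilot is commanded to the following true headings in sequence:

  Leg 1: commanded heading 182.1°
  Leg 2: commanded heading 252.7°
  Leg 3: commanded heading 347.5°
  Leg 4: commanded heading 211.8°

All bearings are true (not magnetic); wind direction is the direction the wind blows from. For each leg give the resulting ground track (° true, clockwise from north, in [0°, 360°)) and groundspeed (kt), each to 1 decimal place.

Leg 1: track=177.2°, groundspeed=179.8 kt
Leg 2: track=251.9°, groundspeed=166.6 kt
Leg 3: track=352.4°, groundspeed=181.8 kt
Leg 4: track=207.8°, groundspeed=172.3 kt

Leg 1: heading 182.1°; drift -4.9° → track 177.2°, groundspeed 179.8 kt
Leg 2: heading 252.7°; drift -0.8° → track 251.9°, groundspeed 166.6 kt
Leg 3: heading 347.5°; drift +4.9° → track 352.4°, groundspeed 181.8 kt
Leg 4: heading 211.8°; drift -4.0° → track 207.8°, groundspeed 172.3 kt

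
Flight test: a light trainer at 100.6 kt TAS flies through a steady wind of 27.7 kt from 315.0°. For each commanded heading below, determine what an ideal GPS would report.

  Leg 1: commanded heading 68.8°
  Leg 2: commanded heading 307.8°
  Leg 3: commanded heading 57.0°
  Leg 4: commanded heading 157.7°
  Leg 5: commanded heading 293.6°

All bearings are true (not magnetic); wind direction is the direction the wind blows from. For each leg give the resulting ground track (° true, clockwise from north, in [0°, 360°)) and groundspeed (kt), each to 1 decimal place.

Leg 1: track=81.6°, groundspeed=114.6 kt
Leg 2: track=305.1°, groundspeed=73.2 kt
Leg 3: track=71.3°, groundspeed=109.8 kt
Leg 4: track=152.9°, groundspeed=126.6 kt
Leg 5: track=285.9°, groundspeed=75.5 kt

Leg 1: heading 68.8°; drift +12.8° → track 81.6°, groundspeed 114.6 kt
Leg 2: heading 307.8°; drift -2.7° → track 305.1°, groundspeed 73.2 kt
Leg 3: heading 57.0°; drift +14.3° → track 71.3°, groundspeed 109.8 kt
Leg 4: heading 157.7°; drift -4.8° → track 152.9°, groundspeed 126.6 kt
Leg 5: heading 293.6°; drift -7.7° → track 285.9°, groundspeed 75.5 kt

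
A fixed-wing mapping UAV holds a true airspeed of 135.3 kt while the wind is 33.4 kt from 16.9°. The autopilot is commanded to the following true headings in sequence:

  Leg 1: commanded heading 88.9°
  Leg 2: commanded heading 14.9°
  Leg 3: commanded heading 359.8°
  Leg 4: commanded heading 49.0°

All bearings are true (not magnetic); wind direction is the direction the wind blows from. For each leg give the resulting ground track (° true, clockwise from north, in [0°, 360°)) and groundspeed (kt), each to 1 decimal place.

Leg 1: heading 88.9°; drift +14.3° → track 103.2°, groundspeed 129.0 kt
Leg 2: heading 14.9°; drift -0.7° → track 14.2°, groundspeed 101.9 kt
Leg 3: heading 359.8°; drift -5.4° → track 354.4°, groundspeed 103.8 kt
Leg 4: heading 49.0°; drift +9.4° → track 58.4°, groundspeed 108.5 kt

Leg 1: track=103.2°, groundspeed=129.0 kt
Leg 2: track=14.2°, groundspeed=101.9 kt
Leg 3: track=354.4°, groundspeed=103.8 kt
Leg 4: track=58.4°, groundspeed=108.5 kt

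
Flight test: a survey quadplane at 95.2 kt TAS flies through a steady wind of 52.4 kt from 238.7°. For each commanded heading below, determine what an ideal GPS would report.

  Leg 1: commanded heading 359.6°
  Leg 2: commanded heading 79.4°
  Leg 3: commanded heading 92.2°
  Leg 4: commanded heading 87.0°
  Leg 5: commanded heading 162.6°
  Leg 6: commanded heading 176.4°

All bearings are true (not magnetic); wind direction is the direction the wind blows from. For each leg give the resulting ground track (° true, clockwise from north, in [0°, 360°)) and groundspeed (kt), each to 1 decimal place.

Leg 1: track=19.8°, groundspeed=130.1 kt
Leg 2: track=72.1°, groundspeed=145.4 kt
Leg 3: track=80.4°, groundspeed=141.9 kt
Leg 4: track=77.0°, groundspeed=143.5 kt
Leg 5: track=131.0°, groundspeed=97.0 kt
Leg 6: track=143.2°, groundspeed=84.7 kt

Leg 1: heading 359.6°; drift +20.2° → track 19.8°, groundspeed 130.1 kt
Leg 2: heading 79.4°; drift -7.3° → track 72.1°, groundspeed 145.4 kt
Leg 3: heading 92.2°; drift -11.8° → track 80.4°, groundspeed 141.9 kt
Leg 4: heading 87.0°; drift -10.0° → track 77.0°, groundspeed 143.5 kt
Leg 5: heading 162.6°; drift -31.6° → track 131.0°, groundspeed 97.0 kt
Leg 6: heading 176.4°; drift -33.2° → track 143.2°, groundspeed 84.7 kt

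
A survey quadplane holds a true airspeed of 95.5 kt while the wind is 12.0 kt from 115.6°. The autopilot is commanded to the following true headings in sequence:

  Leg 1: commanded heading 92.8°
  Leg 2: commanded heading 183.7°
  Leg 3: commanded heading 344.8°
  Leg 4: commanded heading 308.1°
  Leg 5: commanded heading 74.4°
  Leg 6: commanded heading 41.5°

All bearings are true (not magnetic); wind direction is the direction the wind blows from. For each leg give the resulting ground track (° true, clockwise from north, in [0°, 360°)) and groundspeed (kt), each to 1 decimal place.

Leg 1: track=89.6°, groundspeed=84.6 kt
Leg 2: track=190.7°, groundspeed=91.7 kt
Leg 3: track=339.8°, groundspeed=103.7 kt
Leg 4: track=306.7°, groundspeed=107.2 kt
Leg 5: track=69.2°, groundspeed=86.8 kt
Leg 6: track=34.4°, groundspeed=92.9 kt

Leg 1: heading 92.8°; drift -3.2° → track 89.6°, groundspeed 84.6 kt
Leg 2: heading 183.7°; drift +7.0° → track 190.7°, groundspeed 91.7 kt
Leg 3: heading 344.8°; drift -5.0° → track 339.8°, groundspeed 103.7 kt
Leg 4: heading 308.1°; drift -1.4° → track 306.7°, groundspeed 107.2 kt
Leg 5: heading 74.4°; drift -5.2° → track 69.2°, groundspeed 86.8 kt
Leg 6: heading 41.5°; drift -7.1° → track 34.4°, groundspeed 92.9 kt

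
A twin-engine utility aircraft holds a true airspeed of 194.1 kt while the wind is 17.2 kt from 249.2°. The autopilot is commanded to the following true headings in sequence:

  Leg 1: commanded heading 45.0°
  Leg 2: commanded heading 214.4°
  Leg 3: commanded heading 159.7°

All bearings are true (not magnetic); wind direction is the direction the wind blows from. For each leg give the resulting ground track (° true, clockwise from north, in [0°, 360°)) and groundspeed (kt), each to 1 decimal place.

Leg 1: heading 45.0°; drift +1.9° → track 46.9°, groundspeed 209.9 kt
Leg 2: heading 214.4°; drift -3.1° → track 211.3°, groundspeed 180.2 kt
Leg 3: heading 159.7°; drift -5.1° → track 154.6°, groundspeed 194.7 kt

Leg 1: track=46.9°, groundspeed=209.9 kt
Leg 2: track=211.3°, groundspeed=180.2 kt
Leg 3: track=154.6°, groundspeed=194.7 kt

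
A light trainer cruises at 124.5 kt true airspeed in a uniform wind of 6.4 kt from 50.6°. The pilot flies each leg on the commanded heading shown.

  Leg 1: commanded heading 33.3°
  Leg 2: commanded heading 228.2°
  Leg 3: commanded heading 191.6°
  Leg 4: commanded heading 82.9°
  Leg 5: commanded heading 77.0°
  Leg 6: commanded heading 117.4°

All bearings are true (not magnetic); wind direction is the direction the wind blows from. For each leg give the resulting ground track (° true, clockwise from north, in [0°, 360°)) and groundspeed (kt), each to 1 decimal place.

Leg 1: track=32.4°, groundspeed=118.4 kt
Leg 2: track=228.3°, groundspeed=130.9 kt
Leg 3: track=193.4°, groundspeed=129.5 kt
Leg 4: track=84.5°, groundspeed=119.1 kt
Leg 5: track=78.4°, groundspeed=118.8 kt
Leg 6: track=120.2°, groundspeed=122.1 kt

Leg 1: heading 33.3°; drift -0.9° → track 32.4°, groundspeed 118.4 kt
Leg 2: heading 228.2°; drift +0.1° → track 228.3°, groundspeed 130.9 kt
Leg 3: heading 191.6°; drift +1.8° → track 193.4°, groundspeed 129.5 kt
Leg 4: heading 82.9°; drift +1.6° → track 84.5°, groundspeed 119.1 kt
Leg 5: heading 77.0°; drift +1.4° → track 78.4°, groundspeed 118.8 kt
Leg 6: heading 117.4°; drift +2.8° → track 120.2°, groundspeed 122.1 kt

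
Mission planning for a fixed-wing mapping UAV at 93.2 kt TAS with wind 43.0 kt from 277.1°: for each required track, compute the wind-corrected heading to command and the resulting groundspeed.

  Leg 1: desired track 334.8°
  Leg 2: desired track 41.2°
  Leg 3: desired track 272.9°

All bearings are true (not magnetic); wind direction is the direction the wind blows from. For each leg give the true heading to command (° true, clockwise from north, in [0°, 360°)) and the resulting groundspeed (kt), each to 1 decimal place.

Leg 1: heading=311.8°, groundspeed=62.8 kt
Leg 2: heading=18.7°, groundspeed=110.2 kt
Leg 3: heading=274.8°, groundspeed=50.3 kt

Leg 1: desired track 334.8°; wind correction -23.0° → command heading 311.8°, groundspeed 62.8 kt
Leg 2: desired track 41.2°; wind correction -22.5° → command heading 18.7°, groundspeed 110.2 kt
Leg 3: desired track 272.9°; wind correction +1.9° → command heading 274.8°, groundspeed 50.3 kt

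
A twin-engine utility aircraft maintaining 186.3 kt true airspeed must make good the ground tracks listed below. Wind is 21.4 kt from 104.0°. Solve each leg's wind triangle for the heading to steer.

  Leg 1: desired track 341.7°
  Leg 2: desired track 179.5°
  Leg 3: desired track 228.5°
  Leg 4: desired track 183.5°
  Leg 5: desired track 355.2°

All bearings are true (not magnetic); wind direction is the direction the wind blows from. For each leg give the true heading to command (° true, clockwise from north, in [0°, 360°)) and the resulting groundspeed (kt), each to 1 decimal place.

Leg 1: heading=347.3°, groundspeed=196.9 kt
Leg 2: heading=173.1°, groundspeed=179.8 kt
Leg 3: heading=223.1°, groundspeed=197.6 kt
Leg 4: heading=177.0°, groundspeed=181.2 kt
Leg 5: heading=1.4°, groundspeed=192.1 kt

Leg 1: desired track 341.7°; wind correction +5.6° → command heading 347.3°, groundspeed 196.9 kt
Leg 2: desired track 179.5°; wind correction -6.4° → command heading 173.1°, groundspeed 179.8 kt
Leg 3: desired track 228.5°; wind correction -5.4° → command heading 223.1°, groundspeed 197.6 kt
Leg 4: desired track 183.5°; wind correction -6.5° → command heading 177.0°, groundspeed 181.2 kt
Leg 5: desired track 355.2°; wind correction +6.2° → command heading 1.4°, groundspeed 192.1 kt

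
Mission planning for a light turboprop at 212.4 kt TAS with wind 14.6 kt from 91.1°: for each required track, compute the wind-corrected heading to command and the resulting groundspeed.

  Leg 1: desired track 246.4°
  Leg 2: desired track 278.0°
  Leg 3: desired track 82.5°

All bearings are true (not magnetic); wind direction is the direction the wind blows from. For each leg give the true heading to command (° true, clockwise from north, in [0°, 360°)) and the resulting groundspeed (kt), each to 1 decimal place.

Leg 1: desired track 246.4°; wind correction -1.6° → command heading 244.8°, groundspeed 225.6 kt
Leg 2: desired track 278.0°; wind correction +0.5° → command heading 278.5°, groundspeed 226.9 kt
Leg 3: desired track 82.5°; wind correction +0.6° → command heading 83.1°, groundspeed 198.0 kt

Leg 1: heading=244.8°, groundspeed=225.6 kt
Leg 2: heading=278.5°, groundspeed=226.9 kt
Leg 3: heading=83.1°, groundspeed=198.0 kt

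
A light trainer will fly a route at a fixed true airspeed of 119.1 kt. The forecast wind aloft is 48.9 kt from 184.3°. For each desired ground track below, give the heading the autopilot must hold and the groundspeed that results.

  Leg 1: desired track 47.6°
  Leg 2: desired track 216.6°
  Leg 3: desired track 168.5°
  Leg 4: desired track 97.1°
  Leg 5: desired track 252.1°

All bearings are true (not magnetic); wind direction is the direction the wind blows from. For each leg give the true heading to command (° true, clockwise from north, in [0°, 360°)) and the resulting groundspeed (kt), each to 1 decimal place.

Leg 1: heading=64.0°, groundspeed=149.9 kt
Leg 2: heading=203.9°, groundspeed=74.9 kt
Leg 3: heading=174.9°, groundspeed=71.3 kt
Leg 4: heading=121.3°, groundspeed=106.2 kt
Leg 5: heading=229.8°, groundspeed=91.7 kt

Leg 1: desired track 47.6°; wind correction +16.4° → command heading 64.0°, groundspeed 149.9 kt
Leg 2: desired track 216.6°; wind correction -12.7° → command heading 203.9°, groundspeed 74.9 kt
Leg 3: desired track 168.5°; wind correction +6.4° → command heading 174.9°, groundspeed 71.3 kt
Leg 4: desired track 97.1°; wind correction +24.2° → command heading 121.3°, groundspeed 106.2 kt
Leg 5: desired track 252.1°; wind correction -22.3° → command heading 229.8°, groundspeed 91.7 kt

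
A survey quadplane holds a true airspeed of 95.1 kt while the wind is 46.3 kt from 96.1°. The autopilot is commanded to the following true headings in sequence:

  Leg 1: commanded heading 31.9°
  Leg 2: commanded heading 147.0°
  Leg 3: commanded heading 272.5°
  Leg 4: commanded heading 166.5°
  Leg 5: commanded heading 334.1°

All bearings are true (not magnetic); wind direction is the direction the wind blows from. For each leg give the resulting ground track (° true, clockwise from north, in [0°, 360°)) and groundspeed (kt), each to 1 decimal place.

Leg 1: heading 31.9°; drift -29.1° → track 2.8°, groundspeed 85.8 kt
Leg 2: heading 147.0°; drift +28.6° → track 175.6°, groundspeed 75.1 kt
Leg 3: heading 272.5°; drift +1.2° → track 273.7°, groundspeed 141.3 kt
Leg 4: heading 166.5°; drift +28.7° → track 195.2°, groundspeed 90.7 kt
Leg 5: heading 334.1°; drift -18.2° → track 315.9°, groundspeed 125.9 kt

Leg 1: track=2.8°, groundspeed=85.8 kt
Leg 2: track=175.6°, groundspeed=75.1 kt
Leg 3: track=273.7°, groundspeed=141.3 kt
Leg 4: track=195.2°, groundspeed=90.7 kt
Leg 5: track=315.9°, groundspeed=125.9 kt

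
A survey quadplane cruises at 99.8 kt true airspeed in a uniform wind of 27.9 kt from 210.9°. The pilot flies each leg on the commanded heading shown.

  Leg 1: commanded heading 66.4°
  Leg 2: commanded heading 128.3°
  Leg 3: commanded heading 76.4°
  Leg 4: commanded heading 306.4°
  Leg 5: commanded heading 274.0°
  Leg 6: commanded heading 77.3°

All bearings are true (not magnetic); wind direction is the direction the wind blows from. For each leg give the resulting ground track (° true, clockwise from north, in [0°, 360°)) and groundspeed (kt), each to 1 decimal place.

Leg 1: heading 66.4°; drift -7.5° → track 58.9°, groundspeed 123.6 kt
Leg 2: heading 128.3°; drift -16.0° → track 112.3°, groundspeed 100.1 kt
Leg 3: heading 76.4°; drift -9.5° → track 66.9°, groundspeed 121.0 kt
Leg 4: heading 306.4°; drift +15.2° → track 321.6°, groundspeed 106.2 kt
Leg 5: heading 274.0°; drift +15.9° → track 289.9°, groundspeed 90.7 kt
Leg 6: heading 77.3°; drift -9.6° → track 67.7°, groundspeed 120.7 kt

Leg 1: track=58.9°, groundspeed=123.6 kt
Leg 2: track=112.3°, groundspeed=100.1 kt
Leg 3: track=66.9°, groundspeed=121.0 kt
Leg 4: track=321.6°, groundspeed=106.2 kt
Leg 5: track=289.9°, groundspeed=90.7 kt
Leg 6: track=67.7°, groundspeed=120.7 kt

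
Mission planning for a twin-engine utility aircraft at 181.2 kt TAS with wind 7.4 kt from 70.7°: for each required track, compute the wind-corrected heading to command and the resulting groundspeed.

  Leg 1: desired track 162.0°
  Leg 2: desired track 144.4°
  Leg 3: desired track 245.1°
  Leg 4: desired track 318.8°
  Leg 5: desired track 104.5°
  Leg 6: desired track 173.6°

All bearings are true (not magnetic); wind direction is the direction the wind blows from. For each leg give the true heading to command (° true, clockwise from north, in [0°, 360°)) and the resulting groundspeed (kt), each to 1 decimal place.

Leg 1: desired track 162.0°; wind correction -2.3° → command heading 159.7°, groundspeed 181.2 kt
Leg 2: desired track 144.4°; wind correction -2.2° → command heading 142.2°, groundspeed 179.0 kt
Leg 3: desired track 245.1°; wind correction -0.2° → command heading 244.9°, groundspeed 188.6 kt
Leg 4: desired track 318.8°; wind correction +2.2° → command heading 321.0°, groundspeed 183.8 kt
Leg 5: desired track 104.5°; wind correction -1.3° → command heading 103.2°, groundspeed 175.0 kt
Leg 6: desired track 173.6°; wind correction -2.3° → command heading 171.3°, groundspeed 182.7 kt

Leg 1: heading=159.7°, groundspeed=181.2 kt
Leg 2: heading=142.2°, groundspeed=179.0 kt
Leg 3: heading=244.9°, groundspeed=188.6 kt
Leg 4: heading=321.0°, groundspeed=183.8 kt
Leg 5: heading=103.2°, groundspeed=175.0 kt
Leg 6: heading=171.3°, groundspeed=182.7 kt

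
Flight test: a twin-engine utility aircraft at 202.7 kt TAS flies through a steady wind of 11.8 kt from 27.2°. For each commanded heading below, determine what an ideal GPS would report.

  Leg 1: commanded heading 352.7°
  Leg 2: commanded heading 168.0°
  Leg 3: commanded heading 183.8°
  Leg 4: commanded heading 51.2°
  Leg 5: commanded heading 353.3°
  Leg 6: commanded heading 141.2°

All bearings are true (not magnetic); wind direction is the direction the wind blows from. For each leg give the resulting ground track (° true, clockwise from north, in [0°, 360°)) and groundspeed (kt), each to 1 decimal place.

Leg 1: track=350.7°, groundspeed=193.1 kt
Leg 2: track=170.0°, groundspeed=212.0 kt
Leg 3: track=185.1°, groundspeed=213.6 kt
Leg 4: track=52.6°, groundspeed=192.0 kt
Leg 5: track=351.3°, groundspeed=193.0 kt
Leg 6: track=144.2°, groundspeed=207.8 kt

Leg 1: heading 352.7°; drift -2.0° → track 350.7°, groundspeed 193.1 kt
Leg 2: heading 168.0°; drift +2.0° → track 170.0°, groundspeed 212.0 kt
Leg 3: heading 183.8°; drift +1.3° → track 185.1°, groundspeed 213.6 kt
Leg 4: heading 51.2°; drift +1.4° → track 52.6°, groundspeed 192.0 kt
Leg 5: heading 353.3°; drift -2.0° → track 351.3°, groundspeed 193.0 kt
Leg 6: heading 141.2°; drift +3.0° → track 144.2°, groundspeed 207.8 kt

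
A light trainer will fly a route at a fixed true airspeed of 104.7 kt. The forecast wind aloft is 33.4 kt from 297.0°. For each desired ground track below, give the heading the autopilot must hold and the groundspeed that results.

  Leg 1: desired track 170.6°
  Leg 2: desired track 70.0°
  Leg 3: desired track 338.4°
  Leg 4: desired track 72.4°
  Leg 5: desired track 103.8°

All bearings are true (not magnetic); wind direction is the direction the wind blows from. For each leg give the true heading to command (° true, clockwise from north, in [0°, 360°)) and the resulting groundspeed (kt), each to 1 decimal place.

Leg 1: heading=185.5°, groundspeed=121.0 kt
Leg 2: heading=56.5°, groundspeed=124.6 kt
Leg 3: heading=326.2°, groundspeed=77.3 kt
Leg 4: heading=59.5°, groundspeed=125.8 kt
Leg 5: heading=99.6°, groundspeed=136.9 kt

Leg 1: desired track 170.6°; wind correction +14.9° → command heading 185.5°, groundspeed 121.0 kt
Leg 2: desired track 70.0°; wind correction -13.5° → command heading 56.5°, groundspeed 124.6 kt
Leg 3: desired track 338.4°; wind correction -12.2° → command heading 326.2°, groundspeed 77.3 kt
Leg 4: desired track 72.4°; wind correction -12.9° → command heading 59.5°, groundspeed 125.8 kt
Leg 5: desired track 103.8°; wind correction -4.2° → command heading 99.6°, groundspeed 136.9 kt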